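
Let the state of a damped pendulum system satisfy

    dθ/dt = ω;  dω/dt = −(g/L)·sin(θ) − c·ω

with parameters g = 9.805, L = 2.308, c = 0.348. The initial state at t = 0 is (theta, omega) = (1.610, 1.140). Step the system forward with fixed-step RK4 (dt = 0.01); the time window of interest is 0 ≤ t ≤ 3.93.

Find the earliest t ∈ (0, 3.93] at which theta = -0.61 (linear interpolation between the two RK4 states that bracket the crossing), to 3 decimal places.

t = 1.505

t=0.000: state=(1.610, 1.140)
step 1 (dt=0.01): k1=(1.140, -4.642), k2=(1.117, -4.633), k3=(1.117, -4.633), k4=(1.094, -4.623); state += dt/6·(k1+2k2+2k3+k4)
t=0.010: state=(1.621, 1.094)
t=0.020: state=(1.632, 1.048)
t=0.030: state=(1.642, 1.002)
continuing one RK4 step at a time; state shown every 20 steps (Δt=0.2):
t=0.200: state=(1.748, 0.250)
t=0.400: state=(1.714, -0.576)
t=0.600: state=(1.520, -1.355)
t=0.800: state=(1.177, -2.062)
t=1.000: state=(0.708, -2.584)
t=1.200: state=(0.167, -2.754)
t=1.400: state=(-0.364, -2.482)
t=1.500: state=(-0.599, -2.204)
next step: t=1.510: state=(-0.621, -2.172) — theta has crossed -0.61
linear interpolation between t=1.500 (-0.59888) and t=1.510 (-0.62076) → t≈1.505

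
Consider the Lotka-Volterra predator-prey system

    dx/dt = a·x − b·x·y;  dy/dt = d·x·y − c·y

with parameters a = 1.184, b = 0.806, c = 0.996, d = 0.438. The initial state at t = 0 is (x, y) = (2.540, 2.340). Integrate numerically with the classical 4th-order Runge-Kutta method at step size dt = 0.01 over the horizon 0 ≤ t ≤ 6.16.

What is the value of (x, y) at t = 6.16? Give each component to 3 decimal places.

(x, y) = (2.150, 2.356)

t=0.000: state=(2.540, 2.340)
step 1 (dt=0.01): k1=(-1.783, 0.273), k2=(-1.780, 0.264), k3=(-1.780, 0.264), k4=(-1.776, 0.255); state += dt/6·(k1+2k2+2k3+k4)
t=0.010: state=(2.522, 2.343)
t=0.020: state=(2.504, 2.345)
t=0.030: state=(2.487, 2.347)
continuing one RK4 step at a time; state shown every 20 steps (Δt=0.2):
t=0.200: state=(2.202, 2.359)
t=0.400: state=(1.913, 2.314)
t=0.600: state=(1.681, 2.218)
t=0.800: state=(1.505, 2.089)
t=1.000: state=(1.378, 1.942)
t=1.200: state=(1.293, 1.788)
t=1.400: state=(1.243, 1.637)
t=1.600: state=(1.224, 1.494)
t=1.800: state=(1.233, 1.363)
t=2.000: state=(1.266, 1.246)
t=2.200: state=(1.324, 1.143)
t=2.400: state=(1.405, 1.055)
t=2.600: state=(1.511, 0.982)
t=2.800: state=(1.643, 0.924)
t=3.000: state=(1.800, 0.880)
t=3.200: state=(1.984, 0.851)
t=3.400: state=(2.195, 0.837)
t=3.600: state=(2.431, 0.840)
t=3.800: state=(2.686, 0.861)
t=4.000: state=(2.954, 0.903)
t=4.200: state=(3.220, 0.970)
t=4.400: state=(3.464, 1.065)
t=4.600: state=(3.661, 1.193)
t=4.800: state=(3.779, 1.355)
t=5.000: state=(3.791, 1.548)
t=5.200: state=(3.680, 1.761)
t=5.400: state=(3.450, 1.974)
t=5.600: state=(3.132, 2.159)
t=5.800: state=(2.770, 2.291)
t=6.000: state=(2.412, 2.355)
t=6.160: state=(2.150, 2.356)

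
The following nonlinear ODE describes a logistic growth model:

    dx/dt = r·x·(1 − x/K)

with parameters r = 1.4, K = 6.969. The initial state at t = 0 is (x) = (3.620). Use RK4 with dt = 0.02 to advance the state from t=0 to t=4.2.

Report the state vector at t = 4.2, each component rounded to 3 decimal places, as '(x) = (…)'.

t=0.000: state=(3.620)
step 1 (dt=0.02): k1=(2.435), k2=(2.434), k3=(2.434), k4=(2.432); state += dt/6·(k1+2k2+2k3+k4)
t=0.020: state=(3.669)
t=0.040: state=(3.717)
t=0.060: state=(3.766)
continuing one RK4 step at a time; state shown every 10 steps (Δt=0.2):
t=0.200: state=(4.101)
t=0.400: state=(4.560)
t=0.600: state=(4.980)
t=0.800: state=(5.353)
t=1.000: state=(5.674)
t=1.200: state=(5.944)
t=1.400: state=(6.166)
t=1.600: state=(6.344)
t=1.800: state=(6.486)
t=2.000: state=(6.598)
t=2.200: state=(6.685)
t=2.400: state=(6.752)
t=2.600: state=(6.804)
t=2.800: state=(6.843)
t=3.000: state=(6.874)
t=3.200: state=(6.897)
t=3.400: state=(6.914)
t=3.600: state=(6.928)
t=3.800: state=(6.938)
t=4.000: state=(6.945)
t=4.200: state=(6.951)

(x) = (6.951)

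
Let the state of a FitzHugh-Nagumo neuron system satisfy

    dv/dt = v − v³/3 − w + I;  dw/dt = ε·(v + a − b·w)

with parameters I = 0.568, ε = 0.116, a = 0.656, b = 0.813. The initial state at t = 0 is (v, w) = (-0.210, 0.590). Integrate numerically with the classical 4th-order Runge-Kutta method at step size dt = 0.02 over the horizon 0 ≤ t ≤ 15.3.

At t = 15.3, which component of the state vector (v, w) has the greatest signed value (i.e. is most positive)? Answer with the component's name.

largest component: v

t=0.000: state=(-0.210, 0.590)
step 1 (dt=0.02): k1=(-0.229, -0.004), k2=(-0.231, -0.004), k3=(-0.231, -0.004), k4=(-0.233, -0.004); state += dt/6·(k1+2k2+2k3+k4)
t=0.020: state=(-0.215, 0.590)
t=0.040: state=(-0.219, 0.590)
t=0.060: state=(-0.224, 0.590)
continuing one RK4 step at a time; state shown every 25 steps (Δt=0.5):
t=0.500: state=(-0.355, 0.584)
t=1.000: state=(-0.571, 0.569)
t=1.500: state=(-0.857, 0.539)
t=2.000: state=(-1.161, 0.494)
t=2.500: state=(-1.396, 0.436)
t=3.000: state=(-1.520, 0.370)
t=3.500: state=(-1.561, 0.302)
t=4.000: state=(-1.558, 0.237)
t=4.500: state=(-1.533, 0.176)
t=5.000: state=(-1.499, 0.119)
t=5.500: state=(-1.461, 0.067)
t=6.000: state=(-1.420, 0.019)
t=6.500: state=(-1.378, -0.024)
t=7.000: state=(-1.334, -0.062)
t=7.500: state=(-1.290, -0.097)
t=8.000: state=(-1.244, -0.127)
t=8.500: state=(-1.197, -0.153)
t=9.000: state=(-1.148, -0.175)
t=9.500: state=(-1.097, -0.194)
t=10.000: state=(-1.043, -0.208)
t=10.500: state=(-0.985, -0.219)
t=11.000: state=(-0.922, -0.226)
t=11.500: state=(-0.852, -0.228)
t=12.000: state=(-0.770, -0.227)
t=12.500: state=(-0.673, -0.220)
t=13.000: state=(-0.549, -0.207)
t=13.500: state=(-0.384, -0.187)
t=14.000: state=(-0.146, -0.157)
t=14.500: state=(0.217, -0.111)
t=15.000: state=(0.753, -0.042)
t=15.300: state=(1.124, 0.014)
compare at T: v=1.124, w=0.014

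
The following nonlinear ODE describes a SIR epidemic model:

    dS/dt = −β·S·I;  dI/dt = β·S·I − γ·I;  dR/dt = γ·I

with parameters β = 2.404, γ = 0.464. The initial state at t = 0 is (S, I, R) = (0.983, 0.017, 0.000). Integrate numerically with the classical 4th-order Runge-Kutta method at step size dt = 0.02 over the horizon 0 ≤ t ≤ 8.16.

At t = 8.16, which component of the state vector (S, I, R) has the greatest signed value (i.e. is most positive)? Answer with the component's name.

t=0.000: state=(0.983, 0.017, 0.000)
step 1 (dt=0.02): k1=(-0.040, 0.032, 0.008), k2=(-0.041, 0.033, 0.008), k3=(-0.041, 0.033, 0.008), k4=(-0.042, 0.033, 0.008); state += dt/6·(k1+2k2+2k3+k4)
t=0.020: state=(0.982, 0.018, 0.000)
t=0.040: state=(0.981, 0.018, 0.000)
t=0.060: state=(0.980, 0.019, 0.001)
continuing one RK4 step at a time; state shown every 25 steps (Δt=0.5):
t=0.500: state=(0.950, 0.043, 0.007)
t=1.000: state=(0.874, 0.103, 0.023)
t=1.500: state=(0.726, 0.216, 0.059)
t=2.000: state=(0.513, 0.361, 0.126)
t=2.500: state=(0.309, 0.467, 0.223)
t=3.000: state=(0.173, 0.492, 0.336)
t=3.500: state=(0.097, 0.456, 0.447)
t=4.000: state=(0.058, 0.396, 0.546)
t=4.500: state=(0.038, 0.332, 0.630)
t=5.000: state=(0.026, 0.274, 0.700)
t=5.500: state=(0.019, 0.223, 0.758)
t=6.000: state=(0.015, 0.180, 0.804)
t=6.500: state=(0.013, 0.145, 0.842)
t=7.000: state=(0.011, 0.117, 0.872)
t=7.500: state=(0.009, 0.094, 0.897)
t=8.000: state=(0.009, 0.075, 0.916)
t=8.160: state=(0.008, 0.070, 0.922)
compare at T: S=0.008, I=0.070, R=0.922

largest component: R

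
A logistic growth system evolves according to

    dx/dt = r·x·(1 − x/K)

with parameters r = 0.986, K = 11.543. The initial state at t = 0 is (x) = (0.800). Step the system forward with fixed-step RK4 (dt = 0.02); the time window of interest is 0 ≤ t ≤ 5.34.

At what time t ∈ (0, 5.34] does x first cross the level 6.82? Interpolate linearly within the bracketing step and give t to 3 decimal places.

t = 3.007

t=0.000: state=(0.800)
step 1 (dt=0.02): k1=(0.734), k2=(0.740), k3=(0.740), k4=(0.747); state += dt/6·(k1+2k2+2k3+k4)
t=0.020: state=(0.815)
t=0.040: state=(0.830)
t=0.060: state=(0.845)
continuing one RK4 step at a time; state shown every 10 steps (Δt=0.2):
t=0.200: state=(0.960)
t=0.400: state=(1.148)
t=0.600: state=(1.369)
t=0.800: state=(1.625)
t=1.000: state=(1.921)
t=1.200: state=(2.257)
t=1.400: state=(2.637)
t=1.600: state=(3.060)
t=1.800: state=(3.523)
t=2.000: state=(4.023)
t=2.200: state=(4.554)
t=2.400: state=(5.108)
t=2.600: state=(5.674)
t=2.800: state=(6.242)
t=3.000: state=(6.801)
next step: t=3.020: state=(6.856) — x has crossed 6.82
linear interpolation between t=3.000 (6.80098) and t=3.020 (6.85597) → t≈3.007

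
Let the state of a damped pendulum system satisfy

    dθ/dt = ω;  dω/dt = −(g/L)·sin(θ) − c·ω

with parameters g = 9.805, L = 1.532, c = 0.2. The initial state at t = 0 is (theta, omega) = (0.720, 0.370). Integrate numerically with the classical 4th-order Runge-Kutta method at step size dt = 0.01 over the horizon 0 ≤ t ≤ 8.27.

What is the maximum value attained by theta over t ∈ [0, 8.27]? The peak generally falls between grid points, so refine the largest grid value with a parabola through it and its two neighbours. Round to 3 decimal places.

t=0.000: state=(0.720, 0.370)
step 1 (dt=0.01): k1=(0.370, -4.294), k2=(0.349, -4.299), k3=(0.349, -4.298), k4=(0.327, -4.302); state += dt/6·(k1+2k2+2k3+k4)
t=0.010: state=(0.723, 0.327)
t=0.020: state=(0.727, 0.284)
t=0.030: state=(0.729, 0.241)
continuing one RK4 step at a time; state shown every 50 steps (Δt=0.5):
t=0.500: state=(0.402, -1.467)
t=1.000: state=(-0.395, -1.295)
t=1.500: state=(-0.612, 0.497)
t=2.000: state=(-0.032, 1.508)
t=2.500: state=(0.533, 0.477)
t=3.000: state=(0.361, -1.056)
t=3.500: state=(-0.261, -1.095)
t=4.000: state=(-0.485, 0.286)
t=4.500: state=(-0.061, 1.172)
t=5.000: state=(0.402, 0.444)
t=5.500: state=(0.298, -0.787)
t=6.000: state=(-0.185, -0.880)
t=6.500: state=(-0.379, 0.187)
t=7.000: state=(-0.059, 0.911)
t=7.500: state=(0.308, 0.368)
t=8.000: state=(0.236, -0.604)
t=8.270: state=(0.037, -0.807)
largest grid value and its neighbours: theta(0.080)=0.73582, theta(0.090)=0.73585, theta(0.100)=0.73546
parabola through these three points peaks at t≈0.086 with theta≈0.73589

max theta = 0.736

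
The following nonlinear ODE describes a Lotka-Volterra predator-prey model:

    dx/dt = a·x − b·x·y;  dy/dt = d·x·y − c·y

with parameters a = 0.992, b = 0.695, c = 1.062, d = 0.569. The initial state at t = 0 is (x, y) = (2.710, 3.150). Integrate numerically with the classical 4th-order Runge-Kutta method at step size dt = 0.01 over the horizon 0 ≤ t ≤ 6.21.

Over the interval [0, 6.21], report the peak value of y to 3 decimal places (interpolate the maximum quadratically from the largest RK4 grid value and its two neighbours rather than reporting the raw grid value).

max y = 3.365

t=0.000: state=(2.710, 3.150)
step 1 (dt=0.01): k1=(-3.245, 1.512), k2=(-3.239, 1.486), k3=(-3.239, 1.486), k4=(-3.233, 1.461); state += dt/6·(k1+2k2+2k3+k4)
t=0.010: state=(2.678, 3.165)
t=0.020: state=(2.645, 3.179)
t=0.030: state=(2.613, 3.193)
continuing one RK4 step at a time; state shown every 25 steps (Δt=0.25):
t=0.250: state=(1.963, 3.362)
t=0.500: state=(1.409, 3.268)
t=0.750: state=(1.047, 2.978)
t=1.000: state=(0.826, 2.606)
t=1.250: state=(0.696, 2.225)
t=1.500: state=(0.625, 1.873)
t=1.750: state=(0.594, 1.566)
t=2.000: state=(0.594, 1.306)
t=2.250: state=(0.618, 1.091)
t=2.500: state=(0.666, 0.917)
t=2.750: state=(0.737, 0.776)
t=3.000: state=(0.833, 0.665)
t=3.250: state=(0.959, 0.579)
t=3.500: state=(1.118, 0.515)
t=3.750: state=(1.315, 0.469)
t=4.000: state=(1.558, 0.441)
t=4.250: state=(1.851, 0.431)
t=4.500: state=(2.200, 0.440)
t=4.750: state=(2.604, 0.475)
t=5.000: state=(3.057, 0.544)
t=5.250: state=(3.529, 0.667)
t=5.500: state=(3.962, 0.872)
t=5.750: state=(4.249, 1.202)
t=6.000: state=(4.244, 1.694)
t=6.210: state=(3.933, 2.216)
largest grid value and its neighbours: y(0.280)=3.36492, y(0.290)=3.36504, y(0.300)=3.36468
parabola through these three points peaks at t≈0.287 with y≈3.36505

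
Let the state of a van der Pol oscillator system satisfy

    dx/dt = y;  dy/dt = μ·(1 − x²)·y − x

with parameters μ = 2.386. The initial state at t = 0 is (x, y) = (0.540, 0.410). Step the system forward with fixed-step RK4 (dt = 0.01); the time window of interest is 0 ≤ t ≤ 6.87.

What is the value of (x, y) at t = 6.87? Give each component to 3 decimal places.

(x, y) = (2.022, -0.028)

t=0.000: state=(0.540, 0.410)
step 1 (dt=0.01): k1=(0.410, 0.153), k2=(0.411, 0.150), k3=(0.411, 0.150), k4=(0.412, 0.147); state += dt/6·(k1+2k2+2k3+k4)
t=0.010: state=(0.544, 0.412)
t=0.020: state=(0.548, 0.413)
t=0.030: state=(0.552, 0.414)
continuing one RK4 step at a time; state shown every 25 steps (Δt=0.25):
t=0.250: state=(0.645, 0.425)
t=0.500: state=(0.747, 0.375)
t=0.750: state=(0.827, 0.250)
t=1.000: state=(0.867, 0.065)
t=1.250: state=(0.856, -0.159)
t=1.500: state=(0.785, -0.421)
t=1.750: state=(0.638, -0.772)
t=2.000: state=(0.380, -1.356)
t=2.250: state=(-0.083, -2.460)
t=2.500: state=(-0.875, -3.703)
t=2.750: state=(-1.669, -2.106)
t=3.000: state=(-1.927, -0.271)
t=3.250: state=(-1.923, 0.185)
t=3.500: state=(-1.861, 0.283)
t=3.750: state=(-1.786, 0.319)
t=4.000: state=(-1.702, 0.349)
t=4.250: state=(-1.611, 0.383)
t=4.500: state=(-1.510, 0.427)
t=4.750: state=(-1.396, 0.488)
t=5.000: state=(-1.264, 0.578)
t=5.250: state=(-1.103, 0.720)
t=5.500: state=(-0.895, 0.970)
t=5.750: state=(-0.598, 1.468)
t=6.000: state=(-0.112, 2.552)
t=6.250: state=(0.739, 4.192)
t=6.500: state=(1.691, 2.625)
t=6.750: state=(2.007, 0.321)
t=6.870: state=(2.022, -0.028)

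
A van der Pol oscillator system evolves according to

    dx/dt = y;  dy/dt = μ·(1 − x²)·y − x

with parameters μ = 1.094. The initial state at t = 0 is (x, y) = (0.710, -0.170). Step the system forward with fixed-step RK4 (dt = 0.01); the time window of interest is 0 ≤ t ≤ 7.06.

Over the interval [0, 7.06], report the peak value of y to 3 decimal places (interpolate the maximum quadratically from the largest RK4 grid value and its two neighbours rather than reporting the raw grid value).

max y = 2.718

t=0.000: state=(0.710, -0.170)
step 1 (dt=0.01): k1=(-0.170, -0.802), k2=(-0.174, -0.804), k3=(-0.174, -0.804), k4=(-0.178, -0.805); state += dt/6·(k1+2k2+2k3+k4)
t=0.010: state=(0.708, -0.178)
t=0.020: state=(0.706, -0.186)
t=0.030: state=(0.705, -0.194)
continuing one RK4 step at a time; state shown every 25 steps (Δt=0.25):
t=0.250: state=(0.642, -0.381)
t=0.500: state=(0.518, -0.617)
t=0.750: state=(0.330, -0.892)
t=1.000: state=(0.067, -1.218)
t=1.250: state=(-0.281, -1.566)
t=1.500: state=(-0.705, -1.788)
t=1.750: state=(-1.142, -1.619)
t=2.000: state=(-1.478, -1.022)
t=2.250: state=(-1.648, -0.359)
t=2.500: state=(-1.674, 0.110)
t=2.750: state=(-1.608, 0.399)
t=3.000: state=(-1.483, 0.595)
t=3.250: state=(-1.312, 0.768)
t=3.500: state=(-1.097, 0.963)
t=3.750: state=(-0.825, 1.225)
t=4.000: state=(-0.474, 1.608)
t=4.250: state=(-0.008, 2.141)
t=4.500: state=(0.597, 2.655)
t=4.750: state=(1.262, 2.494)
t=5.000: state=(1.760, 1.400)
t=5.250: state=(1.970, 0.359)
t=5.500: state=(1.983, -0.181)
t=5.750: state=(1.904, -0.426)
t=6.000: state=(1.779, -0.561)
t=6.250: state=(1.625, -0.668)
t=6.500: state=(1.444, -0.783)
t=6.750: state=(1.231, -0.933)
t=7.000: state=(0.973, -1.148)
t=7.060: state=(0.902, -1.213)
largest grid value and its neighbours: y(4.580)=2.71657, y(4.590)=2.71777, y(4.600)=2.71735
parabola through these three points peaks at t≈4.592 with y≈2.71782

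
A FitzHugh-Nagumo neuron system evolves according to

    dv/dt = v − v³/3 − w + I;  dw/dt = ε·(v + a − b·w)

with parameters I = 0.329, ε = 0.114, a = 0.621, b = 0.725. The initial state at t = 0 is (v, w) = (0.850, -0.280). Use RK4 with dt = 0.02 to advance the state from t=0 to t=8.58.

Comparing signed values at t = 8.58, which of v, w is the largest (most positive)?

t=0.000: state=(0.850, -0.280)
step 1 (dt=0.02): k1=(1.254, 0.191), k2=(1.256, 0.192), k3=(1.256, 0.192), k4=(1.257, 0.193); state += dt/6·(k1+2k2+2k3+k4)
t=0.020: state=(0.875, -0.276)
t=0.040: state=(0.900, -0.272)
t=0.060: state=(0.925, -0.268)
continuing one RK4 step at a time; state shown every 25 steps (Δt=0.5):
t=0.500: state=(1.432, -0.169)
t=1.000: state=(1.747, -0.038)
t=1.500: state=(1.825, 0.099)
t=2.000: state=(1.810, 0.231)
t=2.500: state=(1.767, 0.357)
t=3.000: state=(1.714, 0.474)
t=3.500: state=(1.658, 0.584)
t=4.000: state=(1.599, 0.686)
t=4.500: state=(1.538, 0.780)
t=5.000: state=(1.473, 0.867)
t=5.500: state=(1.406, 0.947)
t=6.000: state=(1.334, 1.020)
t=6.500: state=(1.257, 1.086)
t=7.000: state=(1.172, 1.144)
t=7.500: state=(1.076, 1.196)
t=8.000: state=(0.964, 1.239)
t=8.500: state=(0.828, 1.273)
t=8.580: state=(0.803, 1.278)
compare at T: v=0.803, w=1.278

largest component: w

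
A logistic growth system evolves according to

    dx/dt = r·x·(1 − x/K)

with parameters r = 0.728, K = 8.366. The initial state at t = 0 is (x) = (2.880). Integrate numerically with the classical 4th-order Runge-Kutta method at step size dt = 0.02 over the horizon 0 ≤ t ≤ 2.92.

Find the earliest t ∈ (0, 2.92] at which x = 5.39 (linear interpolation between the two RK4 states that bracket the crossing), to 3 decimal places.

t = 1.701

t=0.000: state=(2.880)
step 1 (dt=0.02): k1=(1.375), k2=(1.378), k3=(1.378), k4=(1.381); state += dt/6·(k1+2k2+2k3+k4)
t=0.020: state=(2.908)
t=0.040: state=(2.935)
t=0.060: state=(2.963)
continuing one RK4 step at a time; state shown every 5 steps (Δt=0.1):
t=0.100: state=(3.019)
t=0.200: state=(3.161)
t=0.300: state=(3.305)
t=0.400: state=(3.452)
t=0.500: state=(3.600)
t=0.600: state=(3.750)
t=0.700: state=(3.901)
t=0.800: state=(4.053)
t=0.900: state=(4.206)
t=1.000: state=(4.358)
t=1.100: state=(4.509)
t=1.200: state=(4.660)
t=1.300: state=(4.810)
t=1.400: state=(4.958)
t=1.500: state=(5.104)
t=1.600: state=(5.247)
t=1.700: state=(5.389)
next step: t=1.720: state=(5.416) — x has crossed 5.39
linear interpolation between t=1.700 (5.38852) and t=1.720 (5.41638) → t≈1.701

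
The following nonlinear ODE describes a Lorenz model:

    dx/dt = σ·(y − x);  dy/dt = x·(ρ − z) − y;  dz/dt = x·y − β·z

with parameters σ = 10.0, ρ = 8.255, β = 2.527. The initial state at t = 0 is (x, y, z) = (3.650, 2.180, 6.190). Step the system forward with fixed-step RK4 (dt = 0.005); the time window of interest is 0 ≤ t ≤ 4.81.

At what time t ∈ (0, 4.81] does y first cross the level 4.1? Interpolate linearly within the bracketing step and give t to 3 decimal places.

t = 0.317

t=0.000: state=(3.650, 2.180, 6.190)
step 1 (dt=0.005): k1=(-14.700, 5.357, -7.685), k2=(-14.199, 5.337, -7.668), k3=(-14.212, 5.340, -7.666), k4=(-13.722, 5.321, -7.648); state += dt/6·(k1+2k2+2k3+k4)
t=0.005: state=(3.579, 2.207, 6.152)
t=0.010: state=(3.513, 2.233, 6.114)
t=0.015: state=(3.451, 2.260, 6.076)
continuing one RK4 step at a time; state shown every 40 steps (Δt=0.2):
t=0.200: state=(2.989, 3.283, 5.036)
t=0.315: state=(3.508, 4.084, 4.961)
next step: t=0.320: state=(3.537, 4.122, 4.971) — y has crossed 4.1
linear interpolation between t=0.315 (4.08438) and t=0.320 (4.12179) → t≈0.317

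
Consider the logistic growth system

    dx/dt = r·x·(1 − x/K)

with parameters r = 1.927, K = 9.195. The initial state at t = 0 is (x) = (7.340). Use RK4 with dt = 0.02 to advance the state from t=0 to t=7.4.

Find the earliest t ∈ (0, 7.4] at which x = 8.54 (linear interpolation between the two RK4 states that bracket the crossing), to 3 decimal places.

t = 0.619

t=0.000: state=(7.340)
step 1 (dt=0.02): k1=(2.853), k2=(2.820), k3=(2.821), k4=(2.788); state += dt/6·(k1+2k2+2k3+k4)
t=0.020: state=(7.396)
t=0.040: state=(7.452)
t=0.060: state=(7.505)
continuing one RK4 step at a time; state shown every 25 steps (Δt=0.5):
t=0.500: state=(8.386)
t=0.600: state=(8.518)
next step: t=0.620: state=(8.541) — x has crossed 8.54
linear interpolation between t=0.600 (8.51762) and t=0.620 (8.54141) → t≈0.619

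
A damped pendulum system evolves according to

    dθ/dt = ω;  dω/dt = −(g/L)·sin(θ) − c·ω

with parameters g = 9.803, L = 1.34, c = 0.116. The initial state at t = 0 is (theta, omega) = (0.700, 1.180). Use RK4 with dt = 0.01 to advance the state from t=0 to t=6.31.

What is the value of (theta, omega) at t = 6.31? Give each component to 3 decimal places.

t=0.000: state=(0.700, 1.180)
step 1 (dt=0.01): k1=(1.180, -4.850), k2=(1.156, -4.880), k3=(1.156, -4.879), k4=(1.131, -4.908); state += dt/6·(k1+2k2+2k3+k4)
t=0.010: state=(0.712, 1.131)
t=0.020: state=(0.723, 1.082)
t=0.030: state=(0.733, 1.032)
continuing one RK4 step at a time; state shown every 25 steps (Δt=0.25):
t=0.250: state=(0.833, -0.139)
t=0.500: state=(0.637, -1.375)
t=0.750: state=(0.190, -2.077)
t=1.000: state=(-0.325, -1.888)
t=1.250: state=(-0.689, -0.930)
t=1.500: state=(-0.765, 0.330)
t=1.750: state=(-0.536, 1.442)
t=2.000: state=(-0.093, 1.972)
t=2.250: state=(0.377, 1.649)
t=2.500: state=(0.676, 0.667)
t=2.750: state=(0.693, -0.526)
t=3.000: state=(0.431, -1.499)
t=3.250: state=(-0.004, -1.846)
t=3.500: state=(-0.424, -1.395)
t=3.750: state=(-0.655, -0.398)
t=4.000: state=(-0.613, 0.715)
t=4.250: state=(-0.322, 1.531)
t=4.500: state=(0.097, 1.693)
t=4.750: state=(0.462, 1.128)
t=5.000: state=(0.625, 0.132)
t=5.250: state=(0.527, -0.884)
t=5.500: state=(0.213, -1.530)
t=5.750: state=(-0.182, -1.512)
t=6.000: state=(-0.488, -0.854)
t=6.250: state=(-0.582, 0.122)
t=6.310: state=(-0.568, 0.359)

(theta, omega) = (-0.568, 0.359)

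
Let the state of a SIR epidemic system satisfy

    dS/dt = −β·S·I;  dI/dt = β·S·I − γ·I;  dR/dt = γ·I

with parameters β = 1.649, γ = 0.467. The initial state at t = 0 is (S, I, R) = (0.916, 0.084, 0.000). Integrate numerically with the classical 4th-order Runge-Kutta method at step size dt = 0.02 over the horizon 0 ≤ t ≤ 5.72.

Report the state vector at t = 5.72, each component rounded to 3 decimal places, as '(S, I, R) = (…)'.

(S, I, R) = (0.066, 0.190, 0.744)

t=0.000: state=(0.916, 0.084, 0.000)
step 1 (dt=0.02): k1=(-0.127, 0.088, 0.039), k2=(-0.128, 0.088, 0.040), k3=(-0.128, 0.088, 0.040), k4=(-0.129, 0.089, 0.040); state += dt/6·(k1+2k2+2k3+k4)
t=0.020: state=(0.913, 0.086, 0.001)
t=0.040: state=(0.911, 0.088, 0.002)
t=0.060: state=(0.908, 0.089, 0.002)
continuing one RK4 step at a time; state shown every 10 steps (Δt=0.2):
t=0.200: state=(0.888, 0.103, 0.009)
t=0.400: state=(0.856, 0.125, 0.019)
t=0.600: state=(0.818, 0.150, 0.032)
t=0.800: state=(0.775, 0.178, 0.047)
t=1.000: state=(0.727, 0.208, 0.065)
t=1.200: state=(0.675, 0.238, 0.086)
t=1.400: state=(0.621, 0.269, 0.110)
t=1.600: state=(0.566, 0.298, 0.136)
t=1.800: state=(0.511, 0.324, 0.166)
t=2.000: state=(0.457, 0.346, 0.197)
t=2.200: state=(0.407, 0.363, 0.230)
t=2.400: state=(0.360, 0.376, 0.265)
t=2.600: state=(0.318, 0.382, 0.300)
t=2.800: state=(0.280, 0.384, 0.336)
t=3.000: state=(0.247, 0.382, 0.372)
t=3.200: state=(0.218, 0.375, 0.407)
t=3.400: state=(0.193, 0.366, 0.442)
t=3.600: state=(0.171, 0.354, 0.475)
t=3.800: state=(0.153, 0.340, 0.508)
t=4.000: state=(0.137, 0.325, 0.539)
t=4.200: state=(0.123, 0.309, 0.568)
t=4.400: state=(0.112, 0.292, 0.596)
t=4.600: state=(0.102, 0.276, 0.623)
t=4.800: state=(0.093, 0.259, 0.648)
t=5.000: state=(0.086, 0.243, 0.671)
t=5.200: state=(0.079, 0.228, 0.693)
t=5.400: state=(0.074, 0.213, 0.714)
t=5.600: state=(0.069, 0.198, 0.733)
t=5.720: state=(0.066, 0.190, 0.744)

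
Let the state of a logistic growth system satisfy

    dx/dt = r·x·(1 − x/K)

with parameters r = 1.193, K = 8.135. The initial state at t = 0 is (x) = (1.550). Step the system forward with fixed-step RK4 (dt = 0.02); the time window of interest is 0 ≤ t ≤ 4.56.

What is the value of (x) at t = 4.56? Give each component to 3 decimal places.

t=0.000: state=(1.550)
step 1 (dt=0.02): k1=(1.497), k2=(1.508), k3=(1.508), k4=(1.519); state += dt/6·(k1+2k2+2k3+k4)
t=0.020: state=(1.580)
t=0.040: state=(1.611)
t=0.060: state=(1.642)
continuing one RK4 step at a time; state shown every 10 steps (Δt=0.2):
t=0.200: state=(1.872)
t=0.400: state=(2.237)
t=0.600: state=(2.644)
t=0.800: state=(3.086)
t=1.000: state=(3.555)
t=1.200: state=(4.037)
t=1.400: state=(4.520)
t=1.600: state=(4.991)
t=1.800: state=(5.437)
t=2.000: state=(5.849)
t=2.200: state=(6.220)
t=2.400: state=(6.547)
t=2.600: state=(6.830)
t=2.800: state=(7.071)
t=3.000: state=(7.273)
t=3.200: state=(7.440)
t=3.400: state=(7.578)
t=3.600: state=(7.689)
t=3.800: state=(7.780)
t=4.000: state=(7.853)
t=4.200: state=(7.911)
t=4.400: state=(7.957)
t=4.560: state=(7.988)

(x) = (7.988)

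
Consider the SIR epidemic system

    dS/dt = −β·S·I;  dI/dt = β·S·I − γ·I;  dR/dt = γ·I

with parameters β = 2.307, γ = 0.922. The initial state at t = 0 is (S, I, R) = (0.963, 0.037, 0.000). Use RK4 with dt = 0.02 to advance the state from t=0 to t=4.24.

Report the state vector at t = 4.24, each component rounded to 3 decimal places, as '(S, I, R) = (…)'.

t=0.000: state=(0.963, 0.037, 0.000)
step 1 (dt=0.02): k1=(-0.082, 0.048, 0.034), k2=(-0.083, 0.049, 0.035), k3=(-0.083, 0.049, 0.035), k4=(-0.084, 0.049, 0.035); state += dt/6·(k1+2k2+2k3+k4)
t=0.020: state=(0.961, 0.038, 0.001)
t=0.040: state=(0.960, 0.039, 0.001)
t=0.060: state=(0.958, 0.040, 0.002)
continuing one RK4 step at a time; state shown every 10 steps (Δt=0.2):
t=0.200: state=(0.944, 0.048, 0.008)
t=0.400: state=(0.921, 0.061, 0.018)
t=0.600: state=(0.892, 0.077, 0.030)
t=0.800: state=(0.857, 0.096, 0.046)
t=1.000: state=(0.816, 0.118, 0.066)
t=1.200: state=(0.769, 0.141, 0.090)
t=1.400: state=(0.716, 0.165, 0.118)
t=1.600: state=(0.660, 0.189, 0.151)
t=1.800: state=(0.602, 0.210, 0.188)
t=2.000: state=(0.544, 0.228, 0.228)
t=2.200: state=(0.488, 0.240, 0.271)
t=2.400: state=(0.436, 0.247, 0.317)
t=2.600: state=(0.389, 0.249, 0.362)
t=2.800: state=(0.347, 0.245, 0.408)
t=3.000: state=(0.310, 0.237, 0.452)
t=3.200: state=(0.279, 0.226, 0.495)
t=3.400: state=(0.252, 0.212, 0.536)
t=3.600: state=(0.229, 0.197, 0.573)
t=3.800: state=(0.210, 0.182, 0.608)
t=4.000: state=(0.194, 0.166, 0.640)
t=4.200: state=(0.180, 0.150, 0.669)
t=4.240: state=(0.178, 0.147, 0.675)

(S, I, R) = (0.178, 0.147, 0.675)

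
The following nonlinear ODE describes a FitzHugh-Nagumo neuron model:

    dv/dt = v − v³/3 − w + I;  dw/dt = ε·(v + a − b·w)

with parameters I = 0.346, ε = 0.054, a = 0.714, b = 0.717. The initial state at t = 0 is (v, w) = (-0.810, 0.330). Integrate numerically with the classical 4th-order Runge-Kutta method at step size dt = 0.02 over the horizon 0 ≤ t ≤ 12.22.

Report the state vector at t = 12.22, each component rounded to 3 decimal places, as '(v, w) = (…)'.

(v, w) = (-1.365, -0.203)

t=0.000: state=(-0.810, 0.330)
step 1 (dt=0.02): k1=(-0.617, -0.018), k2=(-0.619, -0.018), k3=(-0.619, -0.018), k4=(-0.621, -0.019); state += dt/6·(k1+2k2+2k3+k4)
t=0.020: state=(-0.822, 0.330)
t=0.040: state=(-0.835, 0.329)
t=0.060: state=(-0.847, 0.329)
continuing one RK4 step at a time; state shown every 25 steps (Δt=0.5):
t=0.500: state=(-1.128, 0.317)
t=1.000: state=(-1.398, 0.296)
t=1.500: state=(-1.560, 0.270)
t=2.000: state=(-1.631, 0.241)
t=2.500: state=(-1.652, 0.211)
t=3.000: state=(-1.651, 0.182)
t=3.500: state=(-1.641, 0.154)
t=4.000: state=(-1.627, 0.126)
t=4.500: state=(-1.612, 0.099)
t=5.000: state=(-1.596, 0.074)
t=5.500: state=(-1.580, 0.049)
t=6.000: state=(-1.564, 0.025)
t=6.500: state=(-1.548, 0.002)
t=7.000: state=(-1.532, -0.020)
t=7.500: state=(-1.516, -0.041)
t=8.000: state=(-1.499, -0.062)
t=8.500: state=(-1.483, -0.081)
t=9.000: state=(-1.467, -0.100)
t=9.500: state=(-1.451, -0.118)
t=10.000: state=(-1.435, -0.135)
t=10.500: state=(-1.419, -0.152)
t=11.000: state=(-1.404, -0.168)
t=11.500: state=(-1.388, -0.183)
t=12.000: state=(-1.372, -0.197)
t=12.220: state=(-1.365, -0.203)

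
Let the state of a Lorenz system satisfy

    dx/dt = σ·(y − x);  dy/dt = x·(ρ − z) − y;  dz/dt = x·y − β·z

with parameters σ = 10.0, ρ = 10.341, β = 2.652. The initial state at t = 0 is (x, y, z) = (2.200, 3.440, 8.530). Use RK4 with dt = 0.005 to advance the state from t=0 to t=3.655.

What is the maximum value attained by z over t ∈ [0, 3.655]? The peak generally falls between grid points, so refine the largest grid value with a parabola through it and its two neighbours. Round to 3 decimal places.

max z = 11.120

t=0.000: state=(2.200, 3.440, 8.530)
step 1 (dt=0.005): k1=(12.400, 0.544, -15.054), k2=(12.104, 0.683, -14.844), k3=(12.114, 0.680, -14.847), k4=(11.828, 0.818, -14.641); state += dt/6·(k1+2k2+2k3+k4)
t=0.005: state=(2.261, 3.443, 8.456)
t=0.010: state=(2.318, 3.448, 8.384)
t=0.015: state=(2.374, 3.454, 8.313)
continuing one RK4 step at a time; state shown every 40 steps (Δt=0.2):
t=0.200: state=(3.741, 4.448, 6.898)
t=0.400: state=(5.373, 6.194, 7.977)
t=0.600: state=(6.214, 6.063, 10.629)
t=0.800: state=(5.052, 4.307, 10.755)
t=1.000: state=(4.052, 3.867, 9.028)
t=1.200: state=(4.269, 4.623, 7.983)
t=1.400: state=(5.192, 5.661, 8.559)
t=1.600: state=(5.688, 5.638, 10.013)
t=1.800: state=(5.104, 4.689, 10.218)
t=2.000: state=(4.482, 4.338, 9.251)
t=2.200: state=(4.567, 4.770, 8.585)
t=2.400: state=(5.101, 5.367, 8.905)
t=2.600: state=(5.381, 5.359, 9.708)
t=2.800: state=(5.071, 4.842, 9.854)
t=3.000: state=(4.708, 4.614, 9.317)
t=3.200: state=(4.743, 4.858, 8.918)
t=3.400: state=(5.048, 5.198, 9.097)
t=3.600: state=(5.205, 5.195, 9.544)
t=3.655: state=(5.186, 5.127, 9.622)
largest grid value and its neighbours: z(0.695)=11.11753, z(0.700)=11.11972, z(0.705)=11.11967
parabola through these three points peaks at t≈0.702 with z≈11.11998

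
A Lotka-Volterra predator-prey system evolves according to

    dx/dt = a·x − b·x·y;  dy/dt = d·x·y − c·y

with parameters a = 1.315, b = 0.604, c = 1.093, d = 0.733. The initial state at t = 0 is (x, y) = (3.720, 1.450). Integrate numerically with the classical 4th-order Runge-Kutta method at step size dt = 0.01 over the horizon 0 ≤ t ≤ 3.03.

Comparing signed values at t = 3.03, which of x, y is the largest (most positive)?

largest component: y

t=0.000: state=(3.720, 1.450)
step 1 (dt=0.01): k1=(1.634, 2.369), k2=(1.611, 2.397), k3=(1.610, 2.397), k4=(1.587, 2.426); state += dt/6·(k1+2k2+2k3+k4)
t=0.010: state=(3.736, 1.474)
t=0.020: state=(3.752, 1.499)
t=0.030: state=(3.767, 1.524)
continuing one RK4 step at a time; state shown every 10 steps (Δt=0.1):
t=0.100: state=(3.857, 1.717)
t=0.200: state=(3.928, 2.048)
t=0.300: state=(3.912, 2.448)
t=0.400: state=(3.796, 2.913)
t=0.500: state=(3.576, 3.424)
t=0.600: state=(3.265, 3.946)
t=0.700: state=(2.890, 4.434)
t=0.800: state=(2.490, 4.841)
t=0.900: state=(2.100, 5.134)
t=1.000: state=(1.747, 5.298)
t=1.100: state=(1.444, 5.337)
t=1.200: state=(1.195, 5.268)
t=1.300: state=(0.996, 5.116)
t=1.400: state=(0.839, 4.904)
t=1.500: state=(0.717, 4.653)
t=1.600: state=(0.622, 4.381)
t=1.700: state=(0.549, 4.099)
t=1.800: state=(0.493, 3.817)
t=1.900: state=(0.451, 3.542)
t=2.000: state=(0.418, 3.278)
t=2.100: state=(0.394, 3.027)
t=2.200: state=(0.377, 2.792)
t=2.300: state=(0.366, 2.572)
t=2.400: state=(0.360, 2.368)
t=2.500: state=(0.358, 2.179)
t=2.600: state=(0.359, 2.005)
t=2.700: state=(0.365, 1.846)
t=2.800: state=(0.374, 1.700)
t=2.900: state=(0.387, 1.567)
t=3.000: state=(0.403, 1.446)
t=3.030: state=(0.408, 1.412)
compare at T: x=0.408, y=1.412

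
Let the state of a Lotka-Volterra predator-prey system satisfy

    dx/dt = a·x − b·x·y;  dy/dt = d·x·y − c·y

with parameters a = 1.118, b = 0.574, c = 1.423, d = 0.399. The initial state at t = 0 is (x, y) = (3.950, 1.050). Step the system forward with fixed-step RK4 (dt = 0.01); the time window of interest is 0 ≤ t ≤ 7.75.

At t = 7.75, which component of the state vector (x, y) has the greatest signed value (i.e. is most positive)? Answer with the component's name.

t=0.000: state=(3.950, 1.050)
step 1 (dt=0.01): k1=(2.035, 0.161), k2=(2.039, 0.165), k3=(2.039, 0.165), k4=(2.042, 0.170); state += dt/6·(k1+2k2+2k3+k4)
t=0.010: state=(3.970, 1.052)
t=0.020: state=(3.991, 1.053)
t=0.030: state=(4.011, 1.055)
continuing one RK4 step at a time; state shown every 50 steps (Δt=0.5):
t=0.500: state=(4.993, 1.258)
t=1.000: state=(5.675, 1.813)
t=1.500: state=(5.212, 2.698)
t=2.000: state=(3.801, 3.272)
t=2.500: state=(2.648, 3.023)
t=3.000: state=(2.130, 2.368)
t=3.500: state=(2.069, 1.757)
t=4.000: state=(2.334, 1.331)
t=4.500: state=(2.894, 1.095)
t=5.000: state=(3.743, 1.038)
t=5.500: state=(4.783, 1.191)
t=6.000: state=(5.605, 1.664)
t=6.500: state=(5.420, 2.510)
t=7.000: state=(4.107, 3.220)
t=7.500: state=(2.832, 3.129)
t=7.750: state=(2.436, 2.847)
compare at T: x=2.436, y=2.847

largest component: y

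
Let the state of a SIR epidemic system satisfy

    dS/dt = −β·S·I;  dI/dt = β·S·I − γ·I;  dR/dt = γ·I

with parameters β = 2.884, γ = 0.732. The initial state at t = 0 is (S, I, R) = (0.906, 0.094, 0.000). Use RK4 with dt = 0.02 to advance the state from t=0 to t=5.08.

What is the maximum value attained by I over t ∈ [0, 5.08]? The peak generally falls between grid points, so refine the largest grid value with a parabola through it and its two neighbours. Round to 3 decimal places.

t=0.000: state=(0.906, 0.094, 0.000)
step 1 (dt=0.02): k1=(-0.246, 0.177, 0.069), k2=(-0.250, 0.179, 0.070), k3=(-0.250, 0.179, 0.070), k4=(-0.254, 0.182, 0.071); state += dt/6·(k1+2k2+2k3+k4)
t=0.020: state=(0.901, 0.098, 0.001)
t=0.040: state=(0.896, 0.101, 0.003)
t=0.060: state=(0.891, 0.105, 0.004)
continuing one RK4 step at a time; state shown every 10 steps (Δt=0.2):
t=0.200: state=(0.849, 0.135, 0.017)
t=0.400: state=(0.774, 0.186, 0.040)
t=0.600: state=(0.684, 0.245, 0.071)
t=0.800: state=(0.583, 0.305, 0.112)
t=1.000: state=(0.482, 0.358, 0.160)
t=1.200: state=(0.387, 0.397, 0.216)
t=1.400: state=(0.306, 0.419, 0.276)
t=1.600: state=(0.240, 0.423, 0.338)
t=1.800: state=(0.188, 0.413, 0.399)
t=2.000: state=(0.149, 0.393, 0.458)
t=2.200: state=(0.120, 0.367, 0.514)
t=2.400: state=(0.098, 0.337, 0.565)
t=2.600: state=(0.081, 0.307, 0.612)
t=2.800: state=(0.069, 0.276, 0.655)
t=3.000: state=(0.059, 0.248, 0.693)
t=3.200: state=(0.052, 0.221, 0.728)
t=3.400: state=(0.046, 0.196, 0.758)
t=3.600: state=(0.041, 0.174, 0.785)
t=3.800: state=(0.037, 0.154, 0.809)
t=4.000: state=(0.034, 0.135, 0.830)
t=4.200: state=(0.032, 0.119, 0.849)
t=4.400: state=(0.030, 0.105, 0.865)
t=4.600: state=(0.028, 0.092, 0.880)
t=4.800: state=(0.027, 0.081, 0.892)
t=5.000: state=(0.026, 0.071, 0.903)
t=5.080: state=(0.025, 0.067, 0.907)
largest grid value and its neighbours: I(1.540)=0.42319, I(1.560)=0.42321, I(1.580)=0.42308
parabola through these three points peaks at t≈1.553 with I≈0.42322

max I = 0.423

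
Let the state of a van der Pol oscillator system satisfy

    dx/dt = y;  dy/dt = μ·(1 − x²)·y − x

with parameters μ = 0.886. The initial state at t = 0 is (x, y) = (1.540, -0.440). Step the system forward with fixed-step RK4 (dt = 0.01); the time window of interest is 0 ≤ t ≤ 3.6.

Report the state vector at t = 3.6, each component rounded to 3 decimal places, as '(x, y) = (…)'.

t=0.000: state=(1.540, -0.440)
step 1 (dt=0.01): k1=(-0.440, -1.005), k2=(-0.445, -1.000), k3=(-0.445, -1.000), k4=(-0.450, -0.994); state += dt/6·(k1+2k2+2k3+k4)
t=0.010: state=(1.536, -0.450)
t=0.020: state=(1.531, -0.460)
t=0.030: state=(1.526, -0.470)
continuing one RK4 step at a time; state shown every 20 steps (Δt=0.2):
t=0.200: state=(1.433, -0.623)
t=0.400: state=(1.292, -0.789)
t=0.600: state=(1.117, -0.960)
t=0.800: state=(0.906, -1.158)
t=1.000: state=(0.651, -1.403)
t=1.200: state=(0.341, -1.708)
t=1.400: state=(-0.036, -2.061)
t=1.600: state=(-0.481, -2.372)
t=1.800: state=(-0.967, -2.424)
t=2.000: state=(-1.419, -2.008)
t=2.200: state=(-1.747, -1.248)
t=2.400: state=(-1.920, -0.516)
t=2.600: state=(-1.969, -0.006)
t=2.800: state=(-1.936, 0.304)
t=3.000: state=(-1.855, 0.497)
t=3.200: state=(-1.741, 0.632)
t=3.400: state=(-1.603, 0.747)
t=3.600: state=(-1.442, 0.864)

(x, y) = (-1.442, 0.864)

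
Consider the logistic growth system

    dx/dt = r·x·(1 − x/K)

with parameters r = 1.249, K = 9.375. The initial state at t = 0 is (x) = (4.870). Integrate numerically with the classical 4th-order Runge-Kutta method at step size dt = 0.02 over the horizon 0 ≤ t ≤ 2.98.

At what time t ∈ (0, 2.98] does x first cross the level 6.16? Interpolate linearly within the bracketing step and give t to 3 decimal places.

t = 0.458

t=0.000: state=(4.870)
step 1 (dt=0.02): k1=(2.923), k2=(2.921), k3=(2.921), k4=(2.920); state += dt/6·(k1+2k2+2k3+k4)
t=0.020: state=(4.928)
t=0.040: state=(4.987)
t=0.060: state=(5.045)
continuing one RK4 step at a time; state shown every 5 steps (Δt=0.1):
t=0.100: state=(5.161)
t=0.200: state=(5.449)
t=0.300: state=(5.731)
t=0.400: state=(6.005)
t=0.440: state=(6.112)
next step: t=0.460: state=(6.165) — x has crossed 6.16
linear interpolation between t=0.440 (6.11170) and t=0.460 (6.16464) → t≈0.458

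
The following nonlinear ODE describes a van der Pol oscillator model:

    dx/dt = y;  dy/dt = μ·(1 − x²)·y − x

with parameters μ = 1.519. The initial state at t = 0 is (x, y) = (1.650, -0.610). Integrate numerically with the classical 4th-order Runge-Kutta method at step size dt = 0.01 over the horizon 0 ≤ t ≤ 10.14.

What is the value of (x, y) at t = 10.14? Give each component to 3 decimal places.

(x, y) = (-1.880, 0.410)

t=0.000: state=(1.650, -0.610)
step 1 (dt=0.01): k1=(-0.610, -0.054), k2=(-0.610, -0.060), k3=(-0.610, -0.059), k4=(-0.611, -0.065); state += dt/6·(k1+2k2+2k3+k4)
t=0.010: state=(1.644, -0.611)
t=0.020: state=(1.638, -0.611)
t=0.030: state=(1.632, -0.612)
continuing one RK4 step at a time; state shown every 50 steps (Δt=0.5):
t=0.500: state=(1.320, -0.746)
t=1.000: state=(0.861, -1.156)
t=1.500: state=(0.038, -2.331)
t=2.000: state=(-1.438, -2.732)
t=2.500: state=(-2.017, -0.038)
t=3.000: state=(-1.890, 0.403)
t=3.500: state=(-1.656, 0.529)
t=4.000: state=(-1.354, 0.700)
t=4.500: state=(-0.924, 1.073)
t=5.000: state=(-0.173, 2.113)
t=5.500: state=(1.257, 3.029)
t=6.000: state=(2.008, 0.196)
t=6.500: state=(1.913, -0.383)
t=7.000: state=(1.686, -0.514)
t=7.500: state=(1.393, -0.674)
t=8.000: state=(0.984, -1.010)
t=8.500: state=(0.289, -1.932)
t=9.000: state=(-1.078, -3.196)
t=9.500: state=(-1.992, -0.387)
t=10.000: state=(-1.934, 0.360)
t=10.140: state=(-1.880, 0.410)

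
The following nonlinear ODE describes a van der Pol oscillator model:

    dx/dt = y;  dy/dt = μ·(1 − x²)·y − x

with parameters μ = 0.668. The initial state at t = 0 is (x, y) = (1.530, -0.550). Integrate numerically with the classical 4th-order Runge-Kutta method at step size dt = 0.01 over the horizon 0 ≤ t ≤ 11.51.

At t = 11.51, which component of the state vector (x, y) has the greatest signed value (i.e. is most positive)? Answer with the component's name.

largest component: y

t=0.000: state=(1.530, -0.550)
step 1 (dt=0.01): k1=(-0.550, -1.037), k2=(-0.555, -1.033), k3=(-0.555, -1.033), k4=(-0.560, -1.029); state += dt/6·(k1+2k2+2k3+k4)
t=0.010: state=(1.524, -0.560)
t=0.020: state=(1.519, -0.571)
t=0.030: state=(1.513, -0.581)
continuing one RK4 step at a time; state shown every 50 steps (Δt=0.5):
t=0.500: state=(1.136, -1.018)
t=1.000: state=(0.498, -1.565)
t=1.500: state=(-0.448, -2.175)
t=2.000: state=(-1.486, -1.664)
t=2.500: state=(-1.936, -0.193)
t=3.000: state=(-1.816, 0.559)
t=3.500: state=(-1.433, 0.957)
t=4.000: state=(-0.849, 1.408)
t=4.500: state=(0.014, 2.071)
t=5.000: state=(1.146, 2.206)
t=5.500: state=(1.907, 0.708)
t=6.000: state=(1.953, -0.362)
t=6.500: state=(1.648, -0.813)
t=7.000: state=(1.150, -1.195)
t=7.500: state=(0.421, -1.765)
t=8.000: state=(-0.629, -2.355)
t=8.500: state=(-1.671, -1.473)
t=9.000: state=(-2.003, 0.006)
t=9.500: state=(-1.817, 0.644)
t=10.000: state=(-1.402, 1.011)
t=10.500: state=(-0.789, 1.474)
t=11.000: state=(0.112, 2.150)
t=11.500: state=(1.256, 2.131)
t=11.510: state=(1.277, 2.110)
compare at T: x=1.277, y=2.110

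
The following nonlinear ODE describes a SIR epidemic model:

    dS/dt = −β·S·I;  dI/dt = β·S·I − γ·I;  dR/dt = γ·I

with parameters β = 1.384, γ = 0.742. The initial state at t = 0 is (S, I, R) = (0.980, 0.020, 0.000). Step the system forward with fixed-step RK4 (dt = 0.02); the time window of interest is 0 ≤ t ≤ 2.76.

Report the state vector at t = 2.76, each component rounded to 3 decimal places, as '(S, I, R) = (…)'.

(S, I, R) = (0.818, 0.085, 0.097)

t=0.000: state=(0.980, 0.020, 0.000)
step 1 (dt=0.02): k1=(-0.027, 0.012, 0.015), k2=(-0.027, 0.012, 0.015), k3=(-0.027, 0.012, 0.015), k4=(-0.027, 0.012, 0.015); state += dt/6·(k1+2k2+2k3+k4)
t=0.020: state=(0.979, 0.020, 0.000)
t=0.040: state=(0.979, 0.020, 0.001)
t=0.060: state=(0.978, 0.021, 0.001)
continuing one RK4 step at a time; state shown every 5 steps (Δt=0.1):
t=0.100: state=(0.977, 0.021, 0.002)
t=0.200: state=(0.974, 0.023, 0.003)
t=0.300: state=(0.971, 0.024, 0.005)
t=0.400: state=(0.968, 0.025, 0.007)
t=0.500: state=(0.964, 0.027, 0.009)
t=0.600: state=(0.961, 0.029, 0.011)
t=0.700: state=(0.957, 0.030, 0.013)
t=0.800: state=(0.953, 0.032, 0.015)
t=0.900: state=(0.948, 0.034, 0.018)
t=1.000: state=(0.944, 0.036, 0.020)
t=1.100: state=(0.939, 0.038, 0.023)
t=1.200: state=(0.934, 0.040, 0.026)
t=1.300: state=(0.928, 0.043, 0.029)
t=1.400: state=(0.923, 0.045, 0.032)
t=1.500: state=(0.917, 0.047, 0.036)
t=1.600: state=(0.911, 0.050, 0.039)
t=1.700: state=(0.904, 0.053, 0.043)
t=1.800: state=(0.897, 0.055, 0.047)
t=1.900: state=(0.890, 0.058, 0.051)
t=2.000: state=(0.883, 0.061, 0.056)
t=2.100: state=(0.875, 0.064, 0.060)
t=2.200: state=(0.868, 0.067, 0.065)
t=2.300: state=(0.859, 0.070, 0.070)
t=2.400: state=(0.851, 0.073, 0.076)
t=2.500: state=(0.842, 0.077, 0.081)
t=2.600: state=(0.833, 0.080, 0.087)
t=2.700: state=(0.824, 0.083, 0.093)
t=2.760: state=(0.818, 0.085, 0.097)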